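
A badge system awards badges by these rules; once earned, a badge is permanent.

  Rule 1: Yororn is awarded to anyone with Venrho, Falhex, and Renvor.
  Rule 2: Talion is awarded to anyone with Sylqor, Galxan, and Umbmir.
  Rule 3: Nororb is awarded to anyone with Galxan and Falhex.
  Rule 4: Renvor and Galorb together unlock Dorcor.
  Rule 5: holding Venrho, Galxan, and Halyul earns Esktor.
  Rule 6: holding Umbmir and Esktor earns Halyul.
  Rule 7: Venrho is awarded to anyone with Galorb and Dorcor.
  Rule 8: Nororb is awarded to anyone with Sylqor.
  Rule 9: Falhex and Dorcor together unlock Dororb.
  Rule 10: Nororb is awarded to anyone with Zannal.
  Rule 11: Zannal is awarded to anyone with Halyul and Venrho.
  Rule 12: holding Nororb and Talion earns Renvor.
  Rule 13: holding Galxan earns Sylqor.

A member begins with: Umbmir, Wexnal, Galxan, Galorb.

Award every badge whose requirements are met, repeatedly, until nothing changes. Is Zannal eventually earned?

Zannal would need Halyul and Venrho (Rule 11), but Halyul is never earned.

No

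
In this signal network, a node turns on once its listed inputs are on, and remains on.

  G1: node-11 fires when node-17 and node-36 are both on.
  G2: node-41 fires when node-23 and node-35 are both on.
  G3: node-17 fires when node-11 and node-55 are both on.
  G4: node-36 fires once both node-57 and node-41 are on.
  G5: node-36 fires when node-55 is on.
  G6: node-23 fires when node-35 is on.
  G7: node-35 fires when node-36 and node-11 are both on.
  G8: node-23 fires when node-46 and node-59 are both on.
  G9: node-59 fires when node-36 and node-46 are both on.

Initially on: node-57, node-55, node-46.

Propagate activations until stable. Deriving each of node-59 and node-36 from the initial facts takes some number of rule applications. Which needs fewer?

node-36

node-36: G5: node-55 on → node-36 on. [1 rule application]
node-59: G5: node-55 on → node-36 on. node-36 and node-46 are on, so node-59 fires (G9). [2 rule applications]
node-36 needs fewer.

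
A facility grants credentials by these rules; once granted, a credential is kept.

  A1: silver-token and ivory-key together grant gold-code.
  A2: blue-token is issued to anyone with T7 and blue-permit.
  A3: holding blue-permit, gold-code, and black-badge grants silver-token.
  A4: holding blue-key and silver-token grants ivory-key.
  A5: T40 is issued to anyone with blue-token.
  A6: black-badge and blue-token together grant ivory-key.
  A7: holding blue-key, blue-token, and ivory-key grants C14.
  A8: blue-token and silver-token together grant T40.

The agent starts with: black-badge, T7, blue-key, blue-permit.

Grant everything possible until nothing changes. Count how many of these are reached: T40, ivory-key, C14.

3

Holding T7 and blue-permit grants blue-token (A2).
Holding blue-token grants T40 (A5).
Holding black-badge and blue-token grants ivory-key (A6).
Holding blue-key, blue-token, and ivory-key grants C14 (A7).
T40: reached.
ivory-key: reached.
C14: reached.
All 3 are reached.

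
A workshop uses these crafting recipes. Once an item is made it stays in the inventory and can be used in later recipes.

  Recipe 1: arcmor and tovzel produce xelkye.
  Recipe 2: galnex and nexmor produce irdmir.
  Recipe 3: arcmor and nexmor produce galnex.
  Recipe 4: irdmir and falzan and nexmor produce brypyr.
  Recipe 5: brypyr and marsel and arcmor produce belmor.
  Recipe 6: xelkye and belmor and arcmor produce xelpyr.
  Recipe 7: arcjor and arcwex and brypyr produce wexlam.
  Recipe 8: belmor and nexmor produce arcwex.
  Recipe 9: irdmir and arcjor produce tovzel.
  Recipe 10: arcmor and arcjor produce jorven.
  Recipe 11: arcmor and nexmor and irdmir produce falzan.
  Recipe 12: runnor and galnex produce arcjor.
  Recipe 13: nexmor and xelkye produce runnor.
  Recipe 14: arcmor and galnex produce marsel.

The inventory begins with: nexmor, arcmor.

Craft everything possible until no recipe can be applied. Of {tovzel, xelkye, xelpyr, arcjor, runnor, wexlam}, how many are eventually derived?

tovzel would need irdmir and arcjor (Recipe 9), but arcjor is never obtained.
xelkye would need arcmor and tovzel (Recipe 1), but tovzel is never obtained.
xelpyr would need xelkye, belmor, and arcmor (Recipe 6), but xelkye is never obtained.
arcjor would need runnor and galnex (Recipe 12), but runnor is never obtained.
runnor would need nexmor and xelkye (Recipe 13), but xelkye is never obtained.
wexlam would need arcjor, arcwex, and brypyr (Recipe 7), but arcjor is never obtained.
None of the 6 are reached.

0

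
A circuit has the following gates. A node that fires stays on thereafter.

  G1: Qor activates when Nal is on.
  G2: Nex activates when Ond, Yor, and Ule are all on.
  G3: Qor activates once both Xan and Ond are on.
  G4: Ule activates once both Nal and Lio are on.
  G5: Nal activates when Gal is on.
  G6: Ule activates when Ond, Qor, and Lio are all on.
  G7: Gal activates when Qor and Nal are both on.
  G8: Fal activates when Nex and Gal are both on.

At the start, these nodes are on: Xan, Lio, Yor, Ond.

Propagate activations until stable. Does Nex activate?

Xan and Ond are on, so Qor activates (G3).
Ond, Qor, and Lio are on, so Ule activates (G6).
Ond, Yor, and Ule are on, so Nex activates (G2).

Yes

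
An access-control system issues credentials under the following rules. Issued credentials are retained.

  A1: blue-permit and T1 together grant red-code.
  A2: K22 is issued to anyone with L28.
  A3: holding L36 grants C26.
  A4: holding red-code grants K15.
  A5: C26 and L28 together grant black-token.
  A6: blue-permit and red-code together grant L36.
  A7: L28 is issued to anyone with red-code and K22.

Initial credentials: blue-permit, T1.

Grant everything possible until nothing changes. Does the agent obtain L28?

L28 would need red-code and K22 (A7), but K22 is never granted.

No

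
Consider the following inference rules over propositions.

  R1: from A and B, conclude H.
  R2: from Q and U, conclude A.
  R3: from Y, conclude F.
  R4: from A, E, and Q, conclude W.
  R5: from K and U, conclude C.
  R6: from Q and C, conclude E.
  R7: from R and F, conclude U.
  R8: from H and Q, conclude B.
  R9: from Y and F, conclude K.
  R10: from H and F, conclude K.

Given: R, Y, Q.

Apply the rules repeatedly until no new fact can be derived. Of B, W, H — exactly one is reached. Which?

From Y, R3 gives F.
R and F hold, so U follows (R7).
Y and F hold, so K follows (R9).
K and U hold, so C follows (R5).
From Q and U, R2 gives A.
From Q and C, R6 gives E.
From A, E, and Q, R4 gives W.
H would need A and B (R1), but B is never established. B would need H and Q (R8), but H is never established.

W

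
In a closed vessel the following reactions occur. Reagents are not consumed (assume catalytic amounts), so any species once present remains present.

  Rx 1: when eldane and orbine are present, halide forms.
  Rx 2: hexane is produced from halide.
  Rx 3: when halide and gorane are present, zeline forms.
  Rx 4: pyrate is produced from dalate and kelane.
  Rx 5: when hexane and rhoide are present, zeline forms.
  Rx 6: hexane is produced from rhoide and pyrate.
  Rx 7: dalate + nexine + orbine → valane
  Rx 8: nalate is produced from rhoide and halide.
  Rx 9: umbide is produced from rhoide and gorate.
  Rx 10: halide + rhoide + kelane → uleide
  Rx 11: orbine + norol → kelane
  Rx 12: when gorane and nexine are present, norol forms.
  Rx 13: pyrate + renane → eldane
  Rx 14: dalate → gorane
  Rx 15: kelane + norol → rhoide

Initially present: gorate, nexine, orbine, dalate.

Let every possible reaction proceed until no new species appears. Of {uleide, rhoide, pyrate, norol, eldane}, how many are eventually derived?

dalate present → gorane forms (Rx 14).
gorane and nexine present → norol forms (Rx 12).
orbine and norol present → kelane forms (Rx 11).
kelane and norol present → rhoide forms (Rx 15).
dalate and kelane present → pyrate forms (Rx 4).
uleide would need halide, rhoide, and kelane (Rx 10), but halide never forms.
rhoide: reached.
pyrate: reached.
norol: reached.
eldane would need pyrate and renane (Rx 13), but renane never forms.
Reached: rhoide, pyrate, and norol — 3 of the 5.

3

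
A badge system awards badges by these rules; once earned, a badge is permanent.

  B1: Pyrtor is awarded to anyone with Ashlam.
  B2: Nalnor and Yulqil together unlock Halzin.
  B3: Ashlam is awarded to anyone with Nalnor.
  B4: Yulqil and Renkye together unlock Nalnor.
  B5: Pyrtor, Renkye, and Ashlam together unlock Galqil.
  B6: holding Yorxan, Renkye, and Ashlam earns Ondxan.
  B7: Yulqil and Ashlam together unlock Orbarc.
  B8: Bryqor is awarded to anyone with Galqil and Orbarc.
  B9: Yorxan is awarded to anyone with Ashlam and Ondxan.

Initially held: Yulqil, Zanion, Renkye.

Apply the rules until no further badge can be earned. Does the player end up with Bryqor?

Yes

With Yulqil and Renkye, Nalnor is earned (B4).
With Nalnor, Ashlam is earned (B3).
With Yulqil and Ashlam, Orbarc is earned (B7).
With Ashlam, Pyrtor is earned (B1).
With Pyrtor, Renkye, and Ashlam, Galqil is earned (B5).
With Galqil and Orbarc, Bryqor is earned (B8).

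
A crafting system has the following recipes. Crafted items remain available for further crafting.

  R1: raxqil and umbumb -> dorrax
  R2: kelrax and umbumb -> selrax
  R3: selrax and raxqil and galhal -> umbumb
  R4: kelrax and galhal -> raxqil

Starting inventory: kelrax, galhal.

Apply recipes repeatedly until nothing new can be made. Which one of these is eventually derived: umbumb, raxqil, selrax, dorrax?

Using R4, kelrax and galhal make raxqil.
selrax would need kelrax and umbumb (R2), but umbumb is never obtained. dorrax would need raxqil and umbumb (R1), but umbumb is never obtained. umbumb would need selrax, raxqil, and galhal (R3), but selrax is never obtained.

raxqil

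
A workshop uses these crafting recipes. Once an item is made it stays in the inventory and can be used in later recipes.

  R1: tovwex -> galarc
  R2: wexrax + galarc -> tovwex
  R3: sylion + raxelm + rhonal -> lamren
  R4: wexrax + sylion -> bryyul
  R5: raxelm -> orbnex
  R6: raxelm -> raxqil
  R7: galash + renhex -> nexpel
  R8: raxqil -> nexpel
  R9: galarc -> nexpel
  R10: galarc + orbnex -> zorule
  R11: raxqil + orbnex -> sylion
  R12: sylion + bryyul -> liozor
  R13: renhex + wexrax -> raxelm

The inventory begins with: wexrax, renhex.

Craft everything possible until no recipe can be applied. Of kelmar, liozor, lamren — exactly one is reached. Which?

liozor

renhex + wexrax -> raxelm (R13).
Using R6, raxelm makes raxqil.
Using R5, raxelm makes orbnex.
Using R11, raxqil and orbnex make sylion.
Using R4, wexrax and sylion make bryyul.
Using R12, sylion and bryyul make liozor.
lamren would need sylion, raxelm, and rhonal (R3), but rhonal is never obtained. No rule produces kelmar, and it is not given.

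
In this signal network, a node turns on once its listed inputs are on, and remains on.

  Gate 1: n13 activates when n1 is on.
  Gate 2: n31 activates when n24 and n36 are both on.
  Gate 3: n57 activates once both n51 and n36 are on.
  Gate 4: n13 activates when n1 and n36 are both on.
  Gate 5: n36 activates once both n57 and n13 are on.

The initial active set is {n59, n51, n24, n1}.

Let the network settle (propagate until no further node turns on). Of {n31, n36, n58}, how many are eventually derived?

0

n31 would need n24 and n36 (Gate 2), but n36 never turns on.
n36 would need n57 and n13 (Gate 5), but n57 never turns on.
No rule produces n58, and it is not given.
None of the 3 are reached.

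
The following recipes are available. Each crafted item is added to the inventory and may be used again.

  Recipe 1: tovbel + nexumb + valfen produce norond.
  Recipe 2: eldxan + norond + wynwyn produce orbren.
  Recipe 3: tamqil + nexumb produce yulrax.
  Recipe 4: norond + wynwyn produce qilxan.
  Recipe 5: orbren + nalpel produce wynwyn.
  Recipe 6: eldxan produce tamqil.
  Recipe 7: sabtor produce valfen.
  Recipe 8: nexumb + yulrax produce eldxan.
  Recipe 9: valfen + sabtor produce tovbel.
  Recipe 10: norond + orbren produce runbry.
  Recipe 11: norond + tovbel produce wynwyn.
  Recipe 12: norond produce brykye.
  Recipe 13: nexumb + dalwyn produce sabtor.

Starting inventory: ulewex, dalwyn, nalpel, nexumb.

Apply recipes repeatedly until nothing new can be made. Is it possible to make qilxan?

nexumb + dalwyn → sabtor (Recipe 13).
sabtor → valfen (Recipe 7).
valfen + sabtor → tovbel (Recipe 9).
Using Recipe 1, tovbel, nexumb, and valfen make norond.
Using Recipe 11, norond and tovbel make wynwyn.
Using Recipe 4, norond and wynwyn make qilxan.

Yes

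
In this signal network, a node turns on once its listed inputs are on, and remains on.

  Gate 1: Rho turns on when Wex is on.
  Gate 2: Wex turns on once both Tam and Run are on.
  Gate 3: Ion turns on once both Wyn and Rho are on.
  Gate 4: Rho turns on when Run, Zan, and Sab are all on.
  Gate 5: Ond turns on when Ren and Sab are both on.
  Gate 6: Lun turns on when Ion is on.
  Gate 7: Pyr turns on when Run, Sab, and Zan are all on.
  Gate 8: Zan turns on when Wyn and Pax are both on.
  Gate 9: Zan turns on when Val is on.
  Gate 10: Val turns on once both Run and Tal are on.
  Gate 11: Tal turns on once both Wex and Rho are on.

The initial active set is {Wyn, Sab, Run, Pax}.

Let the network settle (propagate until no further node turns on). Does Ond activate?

No

Ond would need Ren and Sab (Gate 5), but Ren never turns on.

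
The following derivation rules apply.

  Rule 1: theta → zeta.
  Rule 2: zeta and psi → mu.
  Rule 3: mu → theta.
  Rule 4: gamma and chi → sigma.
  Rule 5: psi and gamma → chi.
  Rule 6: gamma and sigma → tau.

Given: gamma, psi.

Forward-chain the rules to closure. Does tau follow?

Yes

From psi and gamma, Rule 5 gives chi.
From gamma and chi, Rule 4 gives sigma.
From gamma and sigma, Rule 6 gives tau.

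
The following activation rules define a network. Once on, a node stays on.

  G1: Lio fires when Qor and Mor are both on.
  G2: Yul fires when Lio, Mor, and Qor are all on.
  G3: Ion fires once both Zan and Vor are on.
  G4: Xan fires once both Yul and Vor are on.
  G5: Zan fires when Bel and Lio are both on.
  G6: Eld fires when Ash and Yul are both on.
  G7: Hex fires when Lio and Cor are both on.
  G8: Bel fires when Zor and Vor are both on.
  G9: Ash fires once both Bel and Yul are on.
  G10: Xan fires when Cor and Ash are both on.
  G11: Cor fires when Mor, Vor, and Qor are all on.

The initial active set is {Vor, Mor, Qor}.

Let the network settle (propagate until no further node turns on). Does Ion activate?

No

Ion would need Zan and Vor (G3), but Zan never turns on.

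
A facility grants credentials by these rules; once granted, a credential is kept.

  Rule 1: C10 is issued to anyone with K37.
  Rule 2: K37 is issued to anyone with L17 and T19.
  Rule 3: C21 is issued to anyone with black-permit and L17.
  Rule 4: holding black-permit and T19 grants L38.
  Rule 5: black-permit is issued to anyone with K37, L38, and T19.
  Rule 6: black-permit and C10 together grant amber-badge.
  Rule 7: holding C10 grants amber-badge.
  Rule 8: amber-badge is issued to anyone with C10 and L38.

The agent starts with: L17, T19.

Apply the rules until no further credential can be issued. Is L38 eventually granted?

No

L38 would need black-permit and T19 (Rule 4), but black-permit is never granted.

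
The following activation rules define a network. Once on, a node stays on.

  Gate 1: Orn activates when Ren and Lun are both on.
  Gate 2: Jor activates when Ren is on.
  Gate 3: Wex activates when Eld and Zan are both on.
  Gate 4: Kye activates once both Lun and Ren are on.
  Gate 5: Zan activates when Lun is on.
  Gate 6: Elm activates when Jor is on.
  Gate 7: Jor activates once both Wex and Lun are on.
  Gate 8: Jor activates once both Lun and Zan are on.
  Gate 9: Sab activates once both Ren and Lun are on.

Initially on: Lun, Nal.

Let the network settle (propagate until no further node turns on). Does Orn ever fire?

Orn would need Ren and Lun (Gate 1), but Ren never turns on.

No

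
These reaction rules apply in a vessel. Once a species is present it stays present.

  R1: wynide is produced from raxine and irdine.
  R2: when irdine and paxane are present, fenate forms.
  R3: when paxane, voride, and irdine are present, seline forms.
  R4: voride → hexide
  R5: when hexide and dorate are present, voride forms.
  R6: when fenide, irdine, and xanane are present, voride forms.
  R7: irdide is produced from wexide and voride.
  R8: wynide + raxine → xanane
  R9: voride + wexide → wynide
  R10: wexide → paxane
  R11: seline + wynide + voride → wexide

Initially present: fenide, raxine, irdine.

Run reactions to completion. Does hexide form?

Yes

raxine and irdine present → wynide forms (R1).
wynide and raxine present → xanane forms (R8).
fenide, irdine, and xanane present → voride forms (R6).
voride present → hexide forms (R4).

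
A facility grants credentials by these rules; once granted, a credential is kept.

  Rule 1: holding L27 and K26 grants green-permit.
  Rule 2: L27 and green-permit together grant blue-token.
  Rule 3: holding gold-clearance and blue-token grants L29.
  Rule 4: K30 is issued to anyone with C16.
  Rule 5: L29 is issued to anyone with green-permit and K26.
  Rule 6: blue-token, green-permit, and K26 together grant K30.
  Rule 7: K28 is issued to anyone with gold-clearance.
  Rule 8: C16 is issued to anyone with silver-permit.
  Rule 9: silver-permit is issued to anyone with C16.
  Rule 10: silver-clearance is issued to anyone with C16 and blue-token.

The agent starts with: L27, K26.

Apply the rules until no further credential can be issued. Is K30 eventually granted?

Yes

Holding L27 and K26 grants green-permit (Rule 1).
Holding L27 and green-permit grants blue-token (Rule 2).
Holding blue-token, green-permit, and K26 grants K30 (Rule 6).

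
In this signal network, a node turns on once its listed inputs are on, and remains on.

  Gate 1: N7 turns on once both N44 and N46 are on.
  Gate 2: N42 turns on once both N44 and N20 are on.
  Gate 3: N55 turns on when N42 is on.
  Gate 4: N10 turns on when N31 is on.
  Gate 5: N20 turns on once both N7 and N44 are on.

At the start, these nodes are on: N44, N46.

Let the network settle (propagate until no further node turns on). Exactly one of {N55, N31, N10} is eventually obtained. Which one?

N55

N44 and N46 are on, so N7 turns on (Gate 1).
N7 and N44 are on, so N20 turns on (Gate 5).
N44 and N20 are on, so N42 turns on (Gate 2).
N42 is on, so N55 turns on (Gate 3).
No rule produces N31, and it is not given. N10 would need N31 (Gate 4), but N31 never turns on.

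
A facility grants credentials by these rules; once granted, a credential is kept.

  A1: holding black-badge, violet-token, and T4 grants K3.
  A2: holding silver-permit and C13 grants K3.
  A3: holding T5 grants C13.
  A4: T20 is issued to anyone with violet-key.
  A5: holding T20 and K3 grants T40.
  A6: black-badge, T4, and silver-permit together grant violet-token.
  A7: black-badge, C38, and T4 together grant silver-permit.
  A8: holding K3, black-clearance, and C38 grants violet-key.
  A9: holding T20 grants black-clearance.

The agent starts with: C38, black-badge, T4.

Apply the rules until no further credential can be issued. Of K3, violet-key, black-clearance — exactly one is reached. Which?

Holding black-badge, C38, and T4 grants silver-permit (A7).
Holding black-badge, T4, and silver-permit grants violet-token (A6).
Holding black-badge, violet-token, and T4 grants K3 (A1).
black-clearance would need T20 (A9), but T20 is never granted. violet-key would need K3, black-clearance, and C38 (A8), but black-clearance is never granted.

K3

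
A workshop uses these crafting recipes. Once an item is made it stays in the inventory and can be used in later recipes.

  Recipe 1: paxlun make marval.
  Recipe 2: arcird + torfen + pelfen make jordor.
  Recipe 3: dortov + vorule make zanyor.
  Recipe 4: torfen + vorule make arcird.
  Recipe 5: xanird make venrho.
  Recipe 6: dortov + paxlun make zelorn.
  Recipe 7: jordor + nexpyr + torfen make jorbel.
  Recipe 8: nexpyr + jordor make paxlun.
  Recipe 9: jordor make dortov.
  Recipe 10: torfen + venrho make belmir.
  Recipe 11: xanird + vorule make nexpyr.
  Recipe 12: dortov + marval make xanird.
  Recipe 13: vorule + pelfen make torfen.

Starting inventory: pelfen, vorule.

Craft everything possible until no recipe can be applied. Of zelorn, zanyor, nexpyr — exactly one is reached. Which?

zanyor

Using Recipe 13, vorule and pelfen make torfen.
Using Recipe 4, torfen and vorule make arcird.
arcird + torfen + pelfen → jordor (Recipe 2).
Using Recipe 9, jordor makes dortov.
Using Recipe 3, dortov and vorule make zanyor.
nexpyr would need xanird and vorule (Recipe 11), but xanird is never obtained. zelorn would need dortov and paxlun (Recipe 6), but paxlun is never obtained.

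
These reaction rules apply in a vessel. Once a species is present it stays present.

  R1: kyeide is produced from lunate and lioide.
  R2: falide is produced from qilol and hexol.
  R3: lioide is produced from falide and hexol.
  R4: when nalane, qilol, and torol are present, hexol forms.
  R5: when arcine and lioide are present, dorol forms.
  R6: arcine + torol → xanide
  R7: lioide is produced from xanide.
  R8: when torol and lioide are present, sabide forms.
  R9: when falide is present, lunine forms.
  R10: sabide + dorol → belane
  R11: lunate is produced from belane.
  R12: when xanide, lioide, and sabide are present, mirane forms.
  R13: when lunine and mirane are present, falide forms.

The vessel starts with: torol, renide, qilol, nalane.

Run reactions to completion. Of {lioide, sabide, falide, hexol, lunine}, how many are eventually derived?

nalane, qilol, and torol present → hexol forms (R4).
qilol and hexol present → falide forms (R2).
falide and hexol present → lioide forms (R3).
falide present → lunine forms (R9).
torol and lioide present → sabide forms (R8).
lioide: reached.
sabide: reached.
falide: reached.
hexol: reached.
lunine: reached.
All 5 are reached.

5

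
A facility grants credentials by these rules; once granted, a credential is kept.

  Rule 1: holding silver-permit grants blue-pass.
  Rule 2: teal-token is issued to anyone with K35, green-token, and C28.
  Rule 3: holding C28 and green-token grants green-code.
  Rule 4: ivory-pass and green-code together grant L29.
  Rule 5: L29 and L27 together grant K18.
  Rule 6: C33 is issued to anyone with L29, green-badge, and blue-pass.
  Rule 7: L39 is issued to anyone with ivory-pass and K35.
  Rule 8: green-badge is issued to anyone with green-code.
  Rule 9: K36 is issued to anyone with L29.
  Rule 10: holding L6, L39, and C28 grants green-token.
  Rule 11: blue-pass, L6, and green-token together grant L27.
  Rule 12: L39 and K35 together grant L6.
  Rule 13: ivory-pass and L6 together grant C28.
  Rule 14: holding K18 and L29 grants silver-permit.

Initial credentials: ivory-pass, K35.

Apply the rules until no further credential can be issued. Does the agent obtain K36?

Yes

Holding ivory-pass and K35 grants L39 (Rule 7).
Holding L39 and K35 grants L6 (Rule 12).
Holding ivory-pass and L6 grants C28 (Rule 13).
Holding L6, L39, and C28 grants green-token (Rule 10).
Holding C28 and green-token grants green-code (Rule 3).
Holding ivory-pass and green-code grants L29 (Rule 4).
Holding L29 grants K36 (Rule 9).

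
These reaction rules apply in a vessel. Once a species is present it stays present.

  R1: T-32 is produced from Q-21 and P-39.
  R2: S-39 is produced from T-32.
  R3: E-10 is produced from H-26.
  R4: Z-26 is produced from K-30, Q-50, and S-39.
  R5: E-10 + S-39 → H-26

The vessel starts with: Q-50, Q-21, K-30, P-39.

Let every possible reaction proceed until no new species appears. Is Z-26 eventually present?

Yes

Q-21 and P-39 present → T-32 forms (R1).
T-32 present → S-39 forms (R2).
K-30, Q-50, and S-39 present → Z-26 forms (R4).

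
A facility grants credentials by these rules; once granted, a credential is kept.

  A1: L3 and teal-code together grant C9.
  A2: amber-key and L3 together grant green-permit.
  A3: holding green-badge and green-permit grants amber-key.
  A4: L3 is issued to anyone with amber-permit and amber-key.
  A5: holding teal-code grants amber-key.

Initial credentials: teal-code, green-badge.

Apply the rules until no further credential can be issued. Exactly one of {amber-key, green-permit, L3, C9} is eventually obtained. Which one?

Holding teal-code grants amber-key (A5).
C9 would need L3 and teal-code (A1), but L3 is never granted. L3 would need amber-permit and amber-key (A4), but amber-permit is never granted. green-permit would need amber-key and L3 (A2), but L3 is never granted.

amber-key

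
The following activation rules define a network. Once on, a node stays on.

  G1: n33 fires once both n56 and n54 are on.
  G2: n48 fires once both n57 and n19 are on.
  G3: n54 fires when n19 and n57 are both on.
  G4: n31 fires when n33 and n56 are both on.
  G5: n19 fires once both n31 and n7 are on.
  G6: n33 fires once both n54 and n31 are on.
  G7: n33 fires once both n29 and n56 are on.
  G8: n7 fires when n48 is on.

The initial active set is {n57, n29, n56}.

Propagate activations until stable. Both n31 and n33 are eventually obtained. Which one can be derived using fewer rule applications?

n33: G7: n29 and n56 on → n33 on. [1 rule application]
n31: G7: n29 and n56 on → n33 on. G4: n33 and n56 on → n31 on. [2 rule applications]
n33 needs fewer.

n33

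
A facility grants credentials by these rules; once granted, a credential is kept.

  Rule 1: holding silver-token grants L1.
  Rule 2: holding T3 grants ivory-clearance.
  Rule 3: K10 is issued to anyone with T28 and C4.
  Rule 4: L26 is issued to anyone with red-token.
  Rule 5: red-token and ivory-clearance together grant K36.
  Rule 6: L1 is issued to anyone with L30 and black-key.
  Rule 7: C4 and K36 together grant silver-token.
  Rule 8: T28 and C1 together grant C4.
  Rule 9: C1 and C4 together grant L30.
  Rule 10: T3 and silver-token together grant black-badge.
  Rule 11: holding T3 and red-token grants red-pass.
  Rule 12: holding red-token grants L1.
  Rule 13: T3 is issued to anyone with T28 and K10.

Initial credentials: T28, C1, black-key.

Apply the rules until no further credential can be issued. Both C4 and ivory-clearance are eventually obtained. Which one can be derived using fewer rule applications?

C4: Holding T28 and C1 grants C4 (Rule 8). [1 rule application]
ivory-clearance: Holding T28 and C1 grants C4 (Rule 8). Holding T28 and C4 grants K10 (Rule 3). Holding T28 and K10 grants T3 (Rule 13). Holding T3 grants ivory-clearance (Rule 2). [4 rule applications]
C4 needs fewer.

C4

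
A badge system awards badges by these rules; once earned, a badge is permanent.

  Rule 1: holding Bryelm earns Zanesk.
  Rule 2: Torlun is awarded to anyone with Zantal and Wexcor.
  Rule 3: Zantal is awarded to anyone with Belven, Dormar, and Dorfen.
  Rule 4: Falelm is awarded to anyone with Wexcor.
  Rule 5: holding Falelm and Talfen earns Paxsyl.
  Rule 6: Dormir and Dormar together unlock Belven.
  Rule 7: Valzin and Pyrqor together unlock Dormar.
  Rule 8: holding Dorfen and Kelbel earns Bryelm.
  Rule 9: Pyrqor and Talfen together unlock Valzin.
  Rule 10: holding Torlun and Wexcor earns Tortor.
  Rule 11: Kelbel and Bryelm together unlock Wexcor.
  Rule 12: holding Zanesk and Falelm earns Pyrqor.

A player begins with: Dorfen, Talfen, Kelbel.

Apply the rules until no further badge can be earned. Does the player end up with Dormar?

Yes

With Dorfen and Kelbel, Bryelm is earned (Rule 8).
With Bryelm, Zanesk is earned (Rule 1).
With Kelbel and Bryelm, Wexcor is earned (Rule 11).
With Wexcor, Falelm is earned (Rule 4).
With Zanesk and Falelm, Pyrqor is earned (Rule 12).
With Pyrqor and Talfen, Valzin is earned (Rule 9).
With Valzin and Pyrqor, Dormar is earned (Rule 7).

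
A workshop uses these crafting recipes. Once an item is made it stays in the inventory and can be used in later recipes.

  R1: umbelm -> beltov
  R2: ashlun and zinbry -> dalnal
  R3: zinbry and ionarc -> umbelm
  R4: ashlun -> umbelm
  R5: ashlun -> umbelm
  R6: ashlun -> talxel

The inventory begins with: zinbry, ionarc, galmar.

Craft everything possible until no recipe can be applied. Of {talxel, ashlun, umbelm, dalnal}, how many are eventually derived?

zinbry and ionarc -> umbelm (R3).
talxel would need ashlun (R6), but ashlun is never obtained.
No rule produces ashlun, and it is not given.
umbelm: reached.
dalnal would need ashlun and zinbry (R2), but ashlun is never obtained.
Reached: umbelm — 1 of the 4.

1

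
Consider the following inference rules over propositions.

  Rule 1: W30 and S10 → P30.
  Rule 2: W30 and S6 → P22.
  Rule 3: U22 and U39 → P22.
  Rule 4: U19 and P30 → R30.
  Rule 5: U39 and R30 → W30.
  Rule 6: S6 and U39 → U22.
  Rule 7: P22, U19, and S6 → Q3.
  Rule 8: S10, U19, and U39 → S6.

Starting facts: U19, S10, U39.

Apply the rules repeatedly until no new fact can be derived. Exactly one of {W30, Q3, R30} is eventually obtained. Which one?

Q3

From S10, U19, and U39, Rule 8 gives S6.
S6 and U39 hold, so U22 follows (Rule 6).
U22 and U39 hold, so P22 follows (Rule 3).
P22, U19, and S6 hold, so Q3 follows (Rule 7).
W30 would need U39 and R30 (Rule 5), but R30 is never established. R30 would need U19 and P30 (Rule 4), but P30 is never established.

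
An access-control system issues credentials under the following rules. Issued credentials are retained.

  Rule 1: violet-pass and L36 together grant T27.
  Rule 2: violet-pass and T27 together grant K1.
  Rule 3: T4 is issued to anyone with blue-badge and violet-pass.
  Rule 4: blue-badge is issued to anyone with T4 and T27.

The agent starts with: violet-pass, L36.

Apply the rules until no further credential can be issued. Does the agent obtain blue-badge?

No

blue-badge would need T4 and T27 (Rule 4), but T4 is never granted.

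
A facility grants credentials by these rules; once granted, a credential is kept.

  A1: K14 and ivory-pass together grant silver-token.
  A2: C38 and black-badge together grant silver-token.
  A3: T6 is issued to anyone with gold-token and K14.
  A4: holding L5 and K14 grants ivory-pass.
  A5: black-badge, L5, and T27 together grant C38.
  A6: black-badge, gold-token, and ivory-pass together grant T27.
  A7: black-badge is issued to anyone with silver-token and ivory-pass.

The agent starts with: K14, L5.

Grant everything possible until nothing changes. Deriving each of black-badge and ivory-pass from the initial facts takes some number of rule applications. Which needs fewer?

ivory-pass: Holding L5 and K14 grants ivory-pass (A4). [1 rule application]
black-badge: Holding L5 and K14 grants ivory-pass (A4). Holding K14 and ivory-pass grants silver-token (A1). Holding silver-token and ivory-pass grants black-badge (A7). [3 rule applications]
ivory-pass needs fewer.

ivory-pass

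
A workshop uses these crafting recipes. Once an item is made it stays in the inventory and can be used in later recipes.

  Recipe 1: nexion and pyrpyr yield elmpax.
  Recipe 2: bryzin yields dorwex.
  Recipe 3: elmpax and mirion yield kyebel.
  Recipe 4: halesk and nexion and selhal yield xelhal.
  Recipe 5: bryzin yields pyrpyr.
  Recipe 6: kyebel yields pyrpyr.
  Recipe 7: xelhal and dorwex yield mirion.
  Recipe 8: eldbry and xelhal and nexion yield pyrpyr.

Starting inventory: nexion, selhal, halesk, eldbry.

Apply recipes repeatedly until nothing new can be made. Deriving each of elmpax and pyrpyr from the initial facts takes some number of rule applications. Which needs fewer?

pyrpyr: Using Recipe 4, halesk, nexion, and selhal make xelhal. eldbry and xelhal and nexion → pyrpyr (Recipe 8). [2 rule applications]
elmpax: Using Recipe 4, halesk, nexion, and selhal make xelhal. eldbry and xelhal and nexion → pyrpyr (Recipe 8). nexion and pyrpyr → elmpax (Recipe 1). [3 rule applications]
pyrpyr needs fewer.

pyrpyr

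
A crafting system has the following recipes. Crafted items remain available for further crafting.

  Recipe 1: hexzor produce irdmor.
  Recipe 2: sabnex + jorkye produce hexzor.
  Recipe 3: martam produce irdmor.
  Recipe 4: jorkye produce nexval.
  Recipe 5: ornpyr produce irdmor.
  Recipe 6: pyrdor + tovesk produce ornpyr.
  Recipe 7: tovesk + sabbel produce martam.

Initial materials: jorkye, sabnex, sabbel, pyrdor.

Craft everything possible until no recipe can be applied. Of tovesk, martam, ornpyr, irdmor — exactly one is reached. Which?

irdmor

sabnex + jorkye → hexzor (Recipe 2).
hexzor → irdmor (Recipe 1).
ornpyr would need pyrdor and tovesk (Recipe 6), but tovesk is never obtained. martam would need tovesk and sabbel (Recipe 7), but tovesk is never obtained. No rule produces tovesk, and it is not given.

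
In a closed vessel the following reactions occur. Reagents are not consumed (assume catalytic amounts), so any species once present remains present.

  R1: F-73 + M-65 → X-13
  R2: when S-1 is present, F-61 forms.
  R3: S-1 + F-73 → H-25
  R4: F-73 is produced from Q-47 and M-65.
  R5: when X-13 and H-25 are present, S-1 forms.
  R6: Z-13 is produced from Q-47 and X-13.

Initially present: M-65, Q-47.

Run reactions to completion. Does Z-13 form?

Q-47 and M-65 present → F-73 forms (R4).
F-73 and M-65 present → X-13 forms (R1).
Q-47 and X-13 present → Z-13 forms (R6).

Yes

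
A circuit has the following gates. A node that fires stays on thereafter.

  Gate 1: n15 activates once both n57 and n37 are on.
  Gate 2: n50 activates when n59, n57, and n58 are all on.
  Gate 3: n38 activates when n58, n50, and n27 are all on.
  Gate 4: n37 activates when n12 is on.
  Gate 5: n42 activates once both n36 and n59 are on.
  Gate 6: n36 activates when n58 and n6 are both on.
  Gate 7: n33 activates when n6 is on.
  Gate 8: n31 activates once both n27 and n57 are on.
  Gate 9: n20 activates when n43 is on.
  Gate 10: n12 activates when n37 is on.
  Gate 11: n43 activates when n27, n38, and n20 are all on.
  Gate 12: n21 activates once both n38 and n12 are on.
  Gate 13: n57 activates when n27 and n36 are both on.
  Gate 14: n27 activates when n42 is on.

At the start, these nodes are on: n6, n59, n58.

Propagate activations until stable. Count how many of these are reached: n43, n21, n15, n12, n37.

n43 would need n27, n38, and n20 (Gate 11), but n20 never turns on.
n21 would need n38 and n12 (Gate 12), but n12 never turns on.
n15 would need n57 and n37 (Gate 1), but n37 never turns on.
n12 would need n37 (Gate 10), but n37 never turns on.
n37 would need n12 (Gate 4), but n12 never turns on.
None of the 5 are reached.

0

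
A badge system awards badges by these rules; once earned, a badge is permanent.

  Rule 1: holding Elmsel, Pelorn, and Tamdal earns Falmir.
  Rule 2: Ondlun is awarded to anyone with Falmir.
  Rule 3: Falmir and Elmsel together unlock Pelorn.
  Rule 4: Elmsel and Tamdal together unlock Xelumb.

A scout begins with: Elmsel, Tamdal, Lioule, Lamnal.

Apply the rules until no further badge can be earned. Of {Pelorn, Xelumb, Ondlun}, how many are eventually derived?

1

With Elmsel and Tamdal, Xelumb is earned (Rule 4).
Pelorn would need Falmir and Elmsel (Rule 3), but Falmir is never earned.
Xelumb: reached.
Ondlun would need Falmir (Rule 2), but Falmir is never earned.
Reached: Xelumb — 1 of the 3.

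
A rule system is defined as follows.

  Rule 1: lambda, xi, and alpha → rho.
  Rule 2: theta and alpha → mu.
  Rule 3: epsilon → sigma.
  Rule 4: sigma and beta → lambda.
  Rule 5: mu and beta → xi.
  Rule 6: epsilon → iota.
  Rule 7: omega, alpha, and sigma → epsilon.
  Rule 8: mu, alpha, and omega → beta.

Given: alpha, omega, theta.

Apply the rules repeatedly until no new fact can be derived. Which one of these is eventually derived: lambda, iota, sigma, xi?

theta and alpha hold, so mu follows (Rule 2).
From mu, alpha, and omega, Rule 8 gives beta.
From mu and beta, Rule 5 gives xi.
lambda would need sigma and beta (Rule 4), but sigma is never established. iota would need epsilon (Rule 6), but epsilon is never established. sigma would need epsilon (Rule 3), but epsilon is never established.

xi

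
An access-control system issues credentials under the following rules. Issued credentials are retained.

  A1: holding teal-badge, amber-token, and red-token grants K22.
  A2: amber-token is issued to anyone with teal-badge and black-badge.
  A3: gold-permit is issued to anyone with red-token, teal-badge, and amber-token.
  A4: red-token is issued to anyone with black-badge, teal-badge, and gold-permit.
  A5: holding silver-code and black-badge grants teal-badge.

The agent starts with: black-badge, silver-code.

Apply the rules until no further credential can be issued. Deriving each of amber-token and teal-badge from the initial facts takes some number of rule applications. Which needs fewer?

teal-badge: Holding silver-code and black-badge grants teal-badge (A5). [1 rule application]
amber-token: Holding silver-code and black-badge grants teal-badge (A5). Holding teal-badge and black-badge grants amber-token (A2). [2 rule applications]
teal-badge needs fewer.

teal-badge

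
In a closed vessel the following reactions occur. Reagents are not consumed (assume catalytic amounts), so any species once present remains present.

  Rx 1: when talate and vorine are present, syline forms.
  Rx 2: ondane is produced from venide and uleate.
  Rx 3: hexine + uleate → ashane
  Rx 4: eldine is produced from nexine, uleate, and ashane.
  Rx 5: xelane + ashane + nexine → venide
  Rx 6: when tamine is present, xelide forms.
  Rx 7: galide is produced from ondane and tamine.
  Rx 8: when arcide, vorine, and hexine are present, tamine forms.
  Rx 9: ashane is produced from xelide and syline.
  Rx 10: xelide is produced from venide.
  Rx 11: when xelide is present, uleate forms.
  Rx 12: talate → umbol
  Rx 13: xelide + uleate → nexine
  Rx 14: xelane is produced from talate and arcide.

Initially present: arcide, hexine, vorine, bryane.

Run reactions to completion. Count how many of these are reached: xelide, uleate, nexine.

arcide, vorine, and hexine present → tamine forms (Rx 8).
tamine present → xelide forms (Rx 6).
xelide present → uleate forms (Rx 11).
xelide and uleate present → nexine forms (Rx 13).
xelide: reached.
uleate: reached.
nexine: reached.
All 3 are reached.

3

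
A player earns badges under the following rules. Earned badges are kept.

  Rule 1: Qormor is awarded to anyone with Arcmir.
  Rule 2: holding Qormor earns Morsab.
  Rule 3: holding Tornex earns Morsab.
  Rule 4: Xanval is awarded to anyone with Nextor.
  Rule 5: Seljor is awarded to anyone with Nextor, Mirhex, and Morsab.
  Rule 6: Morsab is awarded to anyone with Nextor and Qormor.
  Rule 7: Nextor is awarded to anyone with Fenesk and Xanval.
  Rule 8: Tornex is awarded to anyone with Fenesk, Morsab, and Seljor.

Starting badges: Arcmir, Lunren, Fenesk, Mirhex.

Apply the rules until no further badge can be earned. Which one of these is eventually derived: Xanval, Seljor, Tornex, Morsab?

Morsab

With Arcmir, Qormor is earned (Rule 1).
With Qormor, Morsab is earned (Rule 2).
Tornex would need Fenesk, Morsab, and Seljor (Rule 8), but Seljor is never earned. Seljor would need Nextor, Mirhex, and Morsab (Rule 5), but Nextor is never earned. Xanval would need Nextor (Rule 4), but Nextor is never earned.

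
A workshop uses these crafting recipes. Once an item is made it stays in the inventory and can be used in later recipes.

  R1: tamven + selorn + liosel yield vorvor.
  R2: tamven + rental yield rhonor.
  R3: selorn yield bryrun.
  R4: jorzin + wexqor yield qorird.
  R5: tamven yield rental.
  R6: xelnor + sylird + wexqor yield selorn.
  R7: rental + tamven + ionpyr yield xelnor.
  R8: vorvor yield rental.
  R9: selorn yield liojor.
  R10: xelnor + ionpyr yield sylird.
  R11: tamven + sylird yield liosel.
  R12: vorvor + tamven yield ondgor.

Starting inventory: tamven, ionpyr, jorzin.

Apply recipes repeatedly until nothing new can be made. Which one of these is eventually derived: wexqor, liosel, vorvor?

Using R5, tamven makes rental.
Using R7, rental, tamven, and ionpyr make xelnor.
xelnor + ionpyr → sylird (R10).
tamven + sylird → liosel (R11).
vorvor would need tamven, selorn, and liosel (R1), but selorn is never obtained. No rule produces wexqor, and it is not given.

liosel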